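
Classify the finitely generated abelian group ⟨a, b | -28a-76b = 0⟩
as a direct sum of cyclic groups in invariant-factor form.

Answer: M ≅ ℤ^1 ⊕ ℤ/4

Derivation:
rank_ℚ(R)=1; free=2−1=1
SNF(R) diag = [4] → torsion [4]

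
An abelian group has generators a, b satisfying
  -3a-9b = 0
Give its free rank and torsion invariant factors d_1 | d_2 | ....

Answer: M ≅ ℤ^1 ⊕ ℤ/3

Derivation:
rank_ℚ(R)=1; free=2−1=1
SNF(R) diag = [3] → torsion [3]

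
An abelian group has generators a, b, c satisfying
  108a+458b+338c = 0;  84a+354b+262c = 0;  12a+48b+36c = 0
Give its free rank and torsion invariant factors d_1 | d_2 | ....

Answer: M ≅ ℤ/2 ⊕ ℤ/4 ⊕ ℤ/12

Derivation:
rank_ℚ(R)=3; free=3−3=0
SNF(R) diag = [2, 4, 12] → torsion [2, 4, 12]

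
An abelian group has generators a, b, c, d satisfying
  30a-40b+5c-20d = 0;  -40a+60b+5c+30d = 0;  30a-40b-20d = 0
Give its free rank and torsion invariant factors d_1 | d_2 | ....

Answer: M ≅ ℤ^1 ⊕ ℤ/5 ⊕ ℤ/10 ⊕ ℤ/10

Derivation:
rank_ℚ(R)=3; free=4−3=1
SNF(R) diag = [5, 10, 10] → torsion [5, 10, 10]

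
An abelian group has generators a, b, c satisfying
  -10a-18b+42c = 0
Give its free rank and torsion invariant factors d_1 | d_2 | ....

rank_ℚ(R)=1; free=3−1=2
SNF(R) diag = [2] → torsion [2]

Answer: M ≅ ℤ^2 ⊕ ℤ/2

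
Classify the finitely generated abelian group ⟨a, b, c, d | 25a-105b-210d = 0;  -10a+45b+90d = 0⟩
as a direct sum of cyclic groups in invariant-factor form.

rank_ℚ(R)=2; free=4−2=2
SNF(R) diag = [5, 15] → torsion [5, 15]

Answer: M ≅ ℤ^2 ⊕ ℤ/5 ⊕ ℤ/15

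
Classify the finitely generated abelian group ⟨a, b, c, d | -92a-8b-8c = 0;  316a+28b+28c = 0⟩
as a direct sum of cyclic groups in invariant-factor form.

Answer: M ≅ ℤ^2 ⊕ ℤ/4 ⊕ ℤ/12

Derivation:
rank_ℚ(R)=2; free=4−2=2
SNF(R) diag = [4, 12] → torsion [4, 12]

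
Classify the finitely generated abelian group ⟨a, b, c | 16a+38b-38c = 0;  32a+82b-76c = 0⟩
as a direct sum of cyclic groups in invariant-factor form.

Answer: M ≅ ℤ^1 ⊕ ℤ/2 ⊕ ℤ/6

Derivation:
rank_ℚ(R)=2; free=3−2=1
SNF(R) diag = [2, 6] → torsion [2, 6]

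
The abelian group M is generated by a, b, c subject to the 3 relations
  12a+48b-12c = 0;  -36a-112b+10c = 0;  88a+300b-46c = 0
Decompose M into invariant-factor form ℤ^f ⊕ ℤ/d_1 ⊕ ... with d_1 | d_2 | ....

Answer: M ≅ ℤ/2 ⊕ ℤ/4 ⊕ ℤ/12

Derivation:
rank_ℚ(R)=3; free=3−3=0
SNF(R) diag = [2, 4, 12] → torsion [2, 4, 12]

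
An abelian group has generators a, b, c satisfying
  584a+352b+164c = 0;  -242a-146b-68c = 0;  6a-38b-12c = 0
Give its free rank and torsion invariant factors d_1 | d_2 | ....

Answer: M ≅ ℤ/2 ⊕ ℤ/4 ⊕ ℤ/12

Derivation:
rank_ℚ(R)=3; free=3−3=0
SNF(R) diag = [2, 4, 12] → torsion [2, 4, 12]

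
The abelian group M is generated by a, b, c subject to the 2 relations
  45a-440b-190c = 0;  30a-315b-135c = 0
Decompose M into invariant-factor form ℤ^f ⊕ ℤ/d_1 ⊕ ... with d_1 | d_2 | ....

rank_ℚ(R)=2; free=3−2=1
SNF(R) diag = [5, 15] → torsion [5, 15]

Answer: M ≅ ℤ^1 ⊕ ℤ/5 ⊕ ℤ/15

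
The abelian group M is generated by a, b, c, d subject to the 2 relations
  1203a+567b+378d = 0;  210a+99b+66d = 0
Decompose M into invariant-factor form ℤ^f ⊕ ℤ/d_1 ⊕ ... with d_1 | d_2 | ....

rank_ℚ(R)=2; free=4−2=2
SNF(R) diag = [3, 3] → torsion [3, 3]

Answer: M ≅ ℤ^2 ⊕ ℤ/3 ⊕ ℤ/3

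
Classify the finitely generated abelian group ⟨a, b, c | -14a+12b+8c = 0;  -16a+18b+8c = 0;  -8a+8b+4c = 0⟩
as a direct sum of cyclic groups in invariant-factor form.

Answer: M ≅ ℤ/2 ⊕ ℤ/2 ⊕ ℤ/4

Derivation:
rank_ℚ(R)=3; free=3−3=0
SNF(R) diag = [2, 2, 4] → torsion [2, 2, 4]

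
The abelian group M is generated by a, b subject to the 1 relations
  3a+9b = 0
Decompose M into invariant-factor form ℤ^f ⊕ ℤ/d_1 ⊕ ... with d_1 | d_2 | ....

rank_ℚ(R)=1; free=2−1=1
SNF(R) diag = [3] → torsion [3]

Answer: M ≅ ℤ^1 ⊕ ℤ/3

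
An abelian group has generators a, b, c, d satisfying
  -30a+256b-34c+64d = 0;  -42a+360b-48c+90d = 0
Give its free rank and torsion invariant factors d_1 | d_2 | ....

rank_ℚ(R)=2; free=4−2=2
SNF(R) diag = [2, 6] → torsion [2, 6]

Answer: M ≅ ℤ^2 ⊕ ℤ/2 ⊕ ℤ/6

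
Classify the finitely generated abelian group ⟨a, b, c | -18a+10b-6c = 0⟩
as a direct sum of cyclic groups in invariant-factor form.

rank_ℚ(R)=1; free=3−1=2
SNF(R) diag = [2] → torsion [2]

Answer: M ≅ ℤ^2 ⊕ ℤ/2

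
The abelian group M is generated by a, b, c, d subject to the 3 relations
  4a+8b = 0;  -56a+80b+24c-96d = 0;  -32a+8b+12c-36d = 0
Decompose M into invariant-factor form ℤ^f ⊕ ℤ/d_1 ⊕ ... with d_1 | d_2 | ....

rank_ℚ(R)=3; free=4−3=1
SNF(R) diag = [4, 12, 24] → torsion [4, 12, 24]

Answer: M ≅ ℤ^1 ⊕ ℤ/4 ⊕ ℤ/12 ⊕ ℤ/24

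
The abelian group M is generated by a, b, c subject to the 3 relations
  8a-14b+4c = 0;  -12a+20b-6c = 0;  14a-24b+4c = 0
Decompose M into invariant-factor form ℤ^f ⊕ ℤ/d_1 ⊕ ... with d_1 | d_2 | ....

rank_ℚ(R)=3; free=3−3=0
SNF(R) diag = [2, 2, 6] → torsion [2, 2, 6]

Answer: M ≅ ℤ/2 ⊕ ℤ/2 ⊕ ℤ/6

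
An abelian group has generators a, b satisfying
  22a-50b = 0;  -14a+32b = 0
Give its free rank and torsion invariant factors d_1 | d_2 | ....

Answer: M ≅ ℤ/2 ⊕ ℤ/2

Derivation:
rank_ℚ(R)=2; free=2−2=0
SNF(R) diag = [2, 2] → torsion [2, 2]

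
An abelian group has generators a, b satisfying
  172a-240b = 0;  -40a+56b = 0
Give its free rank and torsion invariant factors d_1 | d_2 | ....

rank_ℚ(R)=2; free=2−2=0
SNF(R) diag = [4, 8] → torsion [4, 8]

Answer: M ≅ ℤ/4 ⊕ ℤ/8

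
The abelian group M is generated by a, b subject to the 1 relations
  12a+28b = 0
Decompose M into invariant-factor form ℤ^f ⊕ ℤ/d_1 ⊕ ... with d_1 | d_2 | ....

rank_ℚ(R)=1; free=2−1=1
SNF(R) diag = [4] → torsion [4]

Answer: M ≅ ℤ^1 ⊕ ℤ/4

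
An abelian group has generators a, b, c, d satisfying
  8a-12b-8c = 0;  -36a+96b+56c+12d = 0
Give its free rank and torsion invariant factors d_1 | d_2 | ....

rank_ℚ(R)=2; free=4−2=2
SNF(R) diag = [4, 4] → torsion [4, 4]

Answer: M ≅ ℤ^2 ⊕ ℤ/4 ⊕ ℤ/4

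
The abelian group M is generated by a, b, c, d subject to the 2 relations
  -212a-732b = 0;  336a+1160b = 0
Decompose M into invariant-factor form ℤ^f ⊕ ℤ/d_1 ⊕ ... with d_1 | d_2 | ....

Answer: M ≅ ℤ^2 ⊕ ℤ/4 ⊕ ℤ/8

Derivation:
rank_ℚ(R)=2; free=4−2=2
SNF(R) diag = [4, 8] → torsion [4, 8]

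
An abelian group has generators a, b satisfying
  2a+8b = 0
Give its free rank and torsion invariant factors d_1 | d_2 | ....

rank_ℚ(R)=1; free=2−1=1
SNF(R) diag = [2] → torsion [2]

Answer: M ≅ ℤ^1 ⊕ ℤ/2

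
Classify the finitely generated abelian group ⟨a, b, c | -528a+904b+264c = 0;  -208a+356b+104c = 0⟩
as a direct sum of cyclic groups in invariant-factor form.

Answer: M ≅ ℤ^1 ⊕ ℤ/4 ⊕ ℤ/8

Derivation:
rank_ℚ(R)=2; free=3−2=1
SNF(R) diag = [4, 8] → torsion [4, 8]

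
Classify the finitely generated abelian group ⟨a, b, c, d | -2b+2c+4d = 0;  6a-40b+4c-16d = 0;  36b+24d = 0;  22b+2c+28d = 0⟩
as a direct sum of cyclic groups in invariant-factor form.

Answer: M ≅ ℤ/2 ⊕ ℤ/6 ⊕ ℤ/12 ⊕ ℤ/24

Derivation:
rank_ℚ(R)=4; free=4−4=0
SNF(R) diag = [2, 6, 12, 24] → torsion [2, 6, 12, 24]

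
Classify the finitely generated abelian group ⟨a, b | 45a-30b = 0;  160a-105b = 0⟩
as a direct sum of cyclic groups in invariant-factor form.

rank_ℚ(R)=2; free=2−2=0
SNF(R) diag = [5, 15] → torsion [5, 15]

Answer: M ≅ ℤ/5 ⊕ ℤ/15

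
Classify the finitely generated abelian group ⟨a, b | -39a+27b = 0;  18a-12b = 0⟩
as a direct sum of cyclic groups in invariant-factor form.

Answer: M ≅ ℤ/3 ⊕ ℤ/6

Derivation:
rank_ℚ(R)=2; free=2−2=0
SNF(R) diag = [3, 6] → torsion [3, 6]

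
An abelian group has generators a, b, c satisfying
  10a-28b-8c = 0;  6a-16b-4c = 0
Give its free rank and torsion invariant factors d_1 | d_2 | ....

Answer: M ≅ ℤ^1 ⊕ ℤ/2 ⊕ ℤ/4

Derivation:
rank_ℚ(R)=2; free=3−2=1
SNF(R) diag = [2, 4] → torsion [2, 4]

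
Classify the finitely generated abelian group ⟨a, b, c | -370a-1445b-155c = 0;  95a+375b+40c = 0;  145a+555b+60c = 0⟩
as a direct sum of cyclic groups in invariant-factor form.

Answer: M ≅ ℤ/5 ⊕ ℤ/5 ⊕ ℤ/10

Derivation:
rank_ℚ(R)=3; free=3−3=0
SNF(R) diag = [5, 5, 10] → torsion [5, 5, 10]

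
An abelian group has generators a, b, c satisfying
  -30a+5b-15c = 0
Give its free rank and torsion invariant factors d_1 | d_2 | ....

rank_ℚ(R)=1; free=3−1=2
SNF(R) diag = [5] → torsion [5]

Answer: M ≅ ℤ^2 ⊕ ℤ/5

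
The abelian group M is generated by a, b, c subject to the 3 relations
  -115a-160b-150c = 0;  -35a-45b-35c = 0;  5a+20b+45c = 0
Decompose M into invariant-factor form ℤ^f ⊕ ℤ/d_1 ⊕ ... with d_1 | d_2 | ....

rank_ℚ(R)=3; free=3−3=0
SNF(R) diag = [5, 5, 15] → torsion [5, 5, 15]

Answer: M ≅ ℤ/5 ⊕ ℤ/5 ⊕ ℤ/15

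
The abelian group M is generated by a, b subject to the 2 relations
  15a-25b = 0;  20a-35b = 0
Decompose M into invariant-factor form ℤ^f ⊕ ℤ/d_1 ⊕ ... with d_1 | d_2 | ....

Answer: M ≅ ℤ/5 ⊕ ℤ/5

Derivation:
rank_ℚ(R)=2; free=2−2=0
SNF(R) diag = [5, 5] → torsion [5, 5]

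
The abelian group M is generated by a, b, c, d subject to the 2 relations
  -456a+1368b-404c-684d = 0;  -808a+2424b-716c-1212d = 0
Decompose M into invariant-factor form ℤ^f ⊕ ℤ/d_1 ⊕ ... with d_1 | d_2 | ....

Answer: M ≅ ℤ^2 ⊕ ℤ/4 ⊕ ℤ/8

Derivation:
rank_ℚ(R)=2; free=4−2=2
SNF(R) diag = [4, 8] → torsion [4, 8]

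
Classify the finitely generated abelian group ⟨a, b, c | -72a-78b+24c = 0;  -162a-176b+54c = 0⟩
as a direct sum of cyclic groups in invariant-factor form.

Answer: M ≅ ℤ^1 ⊕ ℤ/2 ⊕ ℤ/6

Derivation:
rank_ℚ(R)=2; free=3−2=1
SNF(R) diag = [2, 6] → torsion [2, 6]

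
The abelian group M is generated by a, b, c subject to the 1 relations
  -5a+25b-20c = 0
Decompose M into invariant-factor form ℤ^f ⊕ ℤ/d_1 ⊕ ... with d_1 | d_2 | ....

Answer: M ≅ ℤ^2 ⊕ ℤ/5

Derivation:
rank_ℚ(R)=1; free=3−1=2
SNF(R) diag = [5] → torsion [5]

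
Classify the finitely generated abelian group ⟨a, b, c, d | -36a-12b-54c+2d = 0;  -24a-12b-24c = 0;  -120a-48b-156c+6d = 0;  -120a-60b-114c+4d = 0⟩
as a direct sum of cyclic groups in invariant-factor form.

Answer: M ≅ ℤ/2 ⊕ ℤ/6 ⊕ ℤ/12 ⊕ ℤ/12

Derivation:
rank_ℚ(R)=4; free=4−4=0
SNF(R) diag = [2, 6, 12, 12] → torsion [2, 6, 12, 12]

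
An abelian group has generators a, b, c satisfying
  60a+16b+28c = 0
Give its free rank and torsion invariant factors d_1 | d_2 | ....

Answer: M ≅ ℤ^2 ⊕ ℤ/4

Derivation:
rank_ℚ(R)=1; free=3−1=2
SNF(R) diag = [4] → torsion [4]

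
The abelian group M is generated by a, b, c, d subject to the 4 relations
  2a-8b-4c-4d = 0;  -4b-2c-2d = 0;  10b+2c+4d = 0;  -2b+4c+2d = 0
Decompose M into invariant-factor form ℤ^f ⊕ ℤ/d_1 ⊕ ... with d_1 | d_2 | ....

Answer: M ≅ ℤ/2 ⊕ ℤ/2 ⊕ ℤ/2 ⊕ ℤ/4

Derivation:
rank_ℚ(R)=4; free=4−4=0
SNF(R) diag = [2, 2, 2, 4] → torsion [2, 2, 2, 4]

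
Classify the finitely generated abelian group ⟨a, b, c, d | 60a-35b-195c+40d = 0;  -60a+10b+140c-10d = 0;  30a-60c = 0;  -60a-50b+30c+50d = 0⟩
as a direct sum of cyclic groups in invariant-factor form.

rank_ℚ(R)=4; free=4−4=0
SNF(R) diag = [5, 10, 10, 30] → torsion [5, 10, 10, 30]

Answer: M ≅ ℤ/5 ⊕ ℤ/10 ⊕ ℤ/10 ⊕ ℤ/30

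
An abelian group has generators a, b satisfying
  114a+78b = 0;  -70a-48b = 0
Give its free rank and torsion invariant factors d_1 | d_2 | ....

Answer: M ≅ ℤ/2 ⊕ ℤ/6

Derivation:
rank_ℚ(R)=2; free=2−2=0
SNF(R) diag = [2, 6] → torsion [2, 6]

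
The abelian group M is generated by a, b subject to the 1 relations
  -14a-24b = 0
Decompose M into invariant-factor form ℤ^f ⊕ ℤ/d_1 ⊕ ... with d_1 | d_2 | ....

Answer: M ≅ ℤ^1 ⊕ ℤ/2

Derivation:
rank_ℚ(R)=1; free=2−1=1
SNF(R) diag = [2] → torsion [2]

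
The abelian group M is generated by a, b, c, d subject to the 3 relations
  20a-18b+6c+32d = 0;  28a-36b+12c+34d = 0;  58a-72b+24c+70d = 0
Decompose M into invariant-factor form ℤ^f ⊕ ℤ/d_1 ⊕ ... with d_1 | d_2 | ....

Answer: M ≅ ℤ^1 ⊕ ℤ/2 ⊕ ℤ/6 ⊕ ℤ/18

Derivation:
rank_ℚ(R)=3; free=4−3=1
SNF(R) diag = [2, 6, 18] → torsion [2, 6, 18]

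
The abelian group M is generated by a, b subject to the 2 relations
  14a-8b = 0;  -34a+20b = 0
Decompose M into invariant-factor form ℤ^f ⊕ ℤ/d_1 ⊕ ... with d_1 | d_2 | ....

rank_ℚ(R)=2; free=2−2=0
SNF(R) diag = [2, 4] → torsion [2, 4]

Answer: M ≅ ℤ/2 ⊕ ℤ/4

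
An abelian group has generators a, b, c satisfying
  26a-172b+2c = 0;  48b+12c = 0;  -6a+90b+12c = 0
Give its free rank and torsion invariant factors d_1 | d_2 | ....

rank_ℚ(R)=3; free=3−3=0
SNF(R) diag = [2, 6, 12] → torsion [2, 6, 12]

Answer: M ≅ ℤ/2 ⊕ ℤ/6 ⊕ ℤ/12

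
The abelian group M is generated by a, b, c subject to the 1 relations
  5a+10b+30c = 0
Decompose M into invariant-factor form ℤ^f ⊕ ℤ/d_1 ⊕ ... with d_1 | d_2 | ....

Answer: M ≅ ℤ^2 ⊕ ℤ/5

Derivation:
rank_ℚ(R)=1; free=3−1=2
SNF(R) diag = [5] → torsion [5]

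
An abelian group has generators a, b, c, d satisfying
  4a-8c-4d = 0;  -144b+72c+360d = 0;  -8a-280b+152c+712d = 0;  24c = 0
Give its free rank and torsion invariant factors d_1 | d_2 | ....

rank_ℚ(R)=4; free=4−4=0
SNF(R) diag = [4, 8, 24, 72] → torsion [4, 8, 24, 72]

Answer: M ≅ ℤ/4 ⊕ ℤ/8 ⊕ ℤ/24 ⊕ ℤ/72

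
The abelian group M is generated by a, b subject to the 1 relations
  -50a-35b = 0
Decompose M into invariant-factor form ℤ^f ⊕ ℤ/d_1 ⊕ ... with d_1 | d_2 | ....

Answer: M ≅ ℤ^1 ⊕ ℤ/5

Derivation:
rank_ℚ(R)=1; free=2−1=1
SNF(R) diag = [5] → torsion [5]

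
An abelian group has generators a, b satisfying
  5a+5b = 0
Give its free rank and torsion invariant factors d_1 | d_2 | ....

rank_ℚ(R)=1; free=2−1=1
SNF(R) diag = [5] → torsion [5]

Answer: M ≅ ℤ^1 ⊕ ℤ/5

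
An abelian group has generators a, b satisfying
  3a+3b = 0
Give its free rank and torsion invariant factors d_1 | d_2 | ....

Answer: M ≅ ℤ^1 ⊕ ℤ/3

Derivation:
rank_ℚ(R)=1; free=2−1=1
SNF(R) diag = [3] → torsion [3]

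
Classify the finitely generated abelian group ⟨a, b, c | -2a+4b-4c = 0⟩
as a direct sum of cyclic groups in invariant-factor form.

Answer: M ≅ ℤ^2 ⊕ ℤ/2

Derivation:
rank_ℚ(R)=1; free=3−1=2
SNF(R) diag = [2] → torsion [2]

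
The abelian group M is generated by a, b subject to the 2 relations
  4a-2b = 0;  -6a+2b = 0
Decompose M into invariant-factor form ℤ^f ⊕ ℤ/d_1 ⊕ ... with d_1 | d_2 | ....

Answer: M ≅ ℤ/2 ⊕ ℤ/2

Derivation:
rank_ℚ(R)=2; free=2−2=0
SNF(R) diag = [2, 2] → torsion [2, 2]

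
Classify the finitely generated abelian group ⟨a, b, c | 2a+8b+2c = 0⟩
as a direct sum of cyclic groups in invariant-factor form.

rank_ℚ(R)=1; free=3−1=2
SNF(R) diag = [2] → torsion [2]

Answer: M ≅ ℤ^2 ⊕ ℤ/2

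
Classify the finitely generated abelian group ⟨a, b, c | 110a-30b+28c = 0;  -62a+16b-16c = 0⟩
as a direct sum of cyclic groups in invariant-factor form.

Answer: M ≅ ℤ^1 ⊕ ℤ/2 ⊕ ℤ/2

Derivation:
rank_ℚ(R)=2; free=3−2=1
SNF(R) diag = [2, 2] → torsion [2, 2]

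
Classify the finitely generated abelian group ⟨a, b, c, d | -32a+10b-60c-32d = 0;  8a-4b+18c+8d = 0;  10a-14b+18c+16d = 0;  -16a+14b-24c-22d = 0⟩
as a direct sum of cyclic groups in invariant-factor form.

rank_ℚ(R)=4; free=4−4=0
SNF(R) diag = [2, 6, 6, 6] → torsion [2, 6, 6, 6]

Answer: M ≅ ℤ/2 ⊕ ℤ/6 ⊕ ℤ/6 ⊕ ℤ/6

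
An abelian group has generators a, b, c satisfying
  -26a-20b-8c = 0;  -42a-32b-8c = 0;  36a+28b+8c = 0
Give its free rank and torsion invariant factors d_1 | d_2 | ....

Answer: M ≅ ℤ/2 ⊕ ℤ/4 ⊕ ℤ/8

Derivation:
rank_ℚ(R)=3; free=3−3=0
SNF(R) diag = [2, 4, 8] → torsion [2, 4, 8]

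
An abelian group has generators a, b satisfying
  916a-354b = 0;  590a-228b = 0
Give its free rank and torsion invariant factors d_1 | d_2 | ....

rank_ℚ(R)=2; free=2−2=0
SNF(R) diag = [2, 6] → torsion [2, 6]

Answer: M ≅ ℤ/2 ⊕ ℤ/6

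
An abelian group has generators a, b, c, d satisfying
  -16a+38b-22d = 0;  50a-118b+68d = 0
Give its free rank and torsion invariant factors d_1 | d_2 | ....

Answer: M ≅ ℤ^2 ⊕ ℤ/2 ⊕ ℤ/6

Derivation:
rank_ℚ(R)=2; free=4−2=2
SNF(R) diag = [2, 6] → torsion [2, 6]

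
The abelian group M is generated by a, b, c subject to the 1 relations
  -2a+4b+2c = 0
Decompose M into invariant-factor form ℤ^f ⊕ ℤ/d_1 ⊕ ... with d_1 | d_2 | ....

rank_ℚ(R)=1; free=3−1=2
SNF(R) diag = [2] → torsion [2]

Answer: M ≅ ℤ^2 ⊕ ℤ/2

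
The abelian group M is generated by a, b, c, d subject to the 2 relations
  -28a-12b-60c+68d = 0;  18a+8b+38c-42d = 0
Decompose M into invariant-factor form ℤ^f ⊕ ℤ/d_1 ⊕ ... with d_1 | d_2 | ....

rank_ℚ(R)=2; free=4−2=2
SNF(R) diag = [2, 4] → torsion [2, 4]

Answer: M ≅ ℤ^2 ⊕ ℤ/2 ⊕ ℤ/4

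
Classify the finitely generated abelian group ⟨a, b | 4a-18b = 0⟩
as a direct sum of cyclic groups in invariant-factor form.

rank_ℚ(R)=1; free=2−1=1
SNF(R) diag = [2] → torsion [2]

Answer: M ≅ ℤ^1 ⊕ ℤ/2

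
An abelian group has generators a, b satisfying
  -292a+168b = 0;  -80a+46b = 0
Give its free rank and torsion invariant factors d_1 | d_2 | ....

rank_ℚ(R)=2; free=2−2=0
SNF(R) diag = [2, 4] → torsion [2, 4]

Answer: M ≅ ℤ/2 ⊕ ℤ/4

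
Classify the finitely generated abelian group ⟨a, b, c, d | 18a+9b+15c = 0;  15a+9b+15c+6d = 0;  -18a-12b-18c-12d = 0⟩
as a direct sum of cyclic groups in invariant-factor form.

Answer: M ≅ ℤ^1 ⊕ ℤ/3 ⊕ ℤ/3 ⊕ ℤ/6

Derivation:
rank_ℚ(R)=3; free=4−3=1
SNF(R) diag = [3, 3, 6] → torsion [3, 3, 6]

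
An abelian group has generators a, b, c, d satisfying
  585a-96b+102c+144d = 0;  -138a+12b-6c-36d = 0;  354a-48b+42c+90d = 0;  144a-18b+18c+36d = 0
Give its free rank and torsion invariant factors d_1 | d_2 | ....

rank_ℚ(R)=4; free=4−4=0
SNF(R) diag = [3, 6, 18, 18] → torsion [3, 6, 18, 18]

Answer: M ≅ ℤ/3 ⊕ ℤ/6 ⊕ ℤ/18 ⊕ ℤ/18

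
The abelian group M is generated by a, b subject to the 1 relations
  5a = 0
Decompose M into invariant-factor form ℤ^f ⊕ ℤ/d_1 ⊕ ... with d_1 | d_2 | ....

Answer: M ≅ ℤ^1 ⊕ ℤ/5

Derivation:
rank_ℚ(R)=1; free=2−1=1
SNF(R) diag = [5] → torsion [5]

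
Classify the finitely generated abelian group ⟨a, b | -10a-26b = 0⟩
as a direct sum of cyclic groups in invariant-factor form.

Answer: M ≅ ℤ^1 ⊕ ℤ/2

Derivation:
rank_ℚ(R)=1; free=2−1=1
SNF(R) diag = [2] → torsion [2]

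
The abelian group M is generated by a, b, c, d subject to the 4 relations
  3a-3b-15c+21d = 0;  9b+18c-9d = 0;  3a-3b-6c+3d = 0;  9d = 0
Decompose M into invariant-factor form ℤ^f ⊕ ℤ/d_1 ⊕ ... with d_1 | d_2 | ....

rank_ℚ(R)=4; free=4−4=0
SNF(R) diag = [3, 9, 9, 9] → torsion [3, 9, 9, 9]

Answer: M ≅ ℤ/3 ⊕ ℤ/9 ⊕ ℤ/9 ⊕ ℤ/9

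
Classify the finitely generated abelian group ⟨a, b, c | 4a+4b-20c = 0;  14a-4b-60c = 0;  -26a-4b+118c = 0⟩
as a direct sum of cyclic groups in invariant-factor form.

Answer: M ≅ ℤ/2 ⊕ ℤ/2 ⊕ ℤ/4

Derivation:
rank_ℚ(R)=3; free=3−3=0
SNF(R) diag = [2, 2, 4] → torsion [2, 2, 4]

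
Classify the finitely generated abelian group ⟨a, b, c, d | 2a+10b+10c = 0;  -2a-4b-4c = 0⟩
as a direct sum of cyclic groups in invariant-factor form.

Answer: M ≅ ℤ^2 ⊕ ℤ/2 ⊕ ℤ/6

Derivation:
rank_ℚ(R)=2; free=4−2=2
SNF(R) diag = [2, 6] → torsion [2, 6]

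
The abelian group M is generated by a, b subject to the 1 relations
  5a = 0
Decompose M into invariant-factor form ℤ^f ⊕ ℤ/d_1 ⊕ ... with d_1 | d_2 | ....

rank_ℚ(R)=1; free=2−1=1
SNF(R) diag = [5] → torsion [5]

Answer: M ≅ ℤ^1 ⊕ ℤ/5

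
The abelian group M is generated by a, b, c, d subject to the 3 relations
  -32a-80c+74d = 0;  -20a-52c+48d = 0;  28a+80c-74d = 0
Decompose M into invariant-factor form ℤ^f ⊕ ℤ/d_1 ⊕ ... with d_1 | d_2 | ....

rank_ℚ(R)=3; free=4−3=1
SNF(R) diag = [2, 4, 4] → torsion [2, 4, 4]

Answer: M ≅ ℤ^1 ⊕ ℤ/2 ⊕ ℤ/4 ⊕ ℤ/4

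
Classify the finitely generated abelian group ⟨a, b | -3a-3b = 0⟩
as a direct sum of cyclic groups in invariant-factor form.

Answer: M ≅ ℤ^1 ⊕ ℤ/3

Derivation:
rank_ℚ(R)=1; free=2−1=1
SNF(R) diag = [3] → torsion [3]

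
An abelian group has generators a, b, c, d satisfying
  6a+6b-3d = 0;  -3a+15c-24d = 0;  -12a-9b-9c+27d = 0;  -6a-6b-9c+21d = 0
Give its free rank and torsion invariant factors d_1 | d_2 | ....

Answer: M ≅ ℤ/3 ⊕ ℤ/3 ⊕ ℤ/3 ⊕ ℤ/9

Derivation:
rank_ℚ(R)=4; free=4−4=0
SNF(R) diag = [3, 3, 3, 9] → torsion [3, 3, 3, 9]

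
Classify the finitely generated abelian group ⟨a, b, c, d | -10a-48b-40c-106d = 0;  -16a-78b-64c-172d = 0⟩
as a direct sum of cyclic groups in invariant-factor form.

rank_ℚ(R)=2; free=4−2=2
SNF(R) diag = [2, 6] → torsion [2, 6]

Answer: M ≅ ℤ^2 ⊕ ℤ/2 ⊕ ℤ/6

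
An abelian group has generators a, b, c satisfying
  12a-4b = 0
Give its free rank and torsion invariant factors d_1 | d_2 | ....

rank_ℚ(R)=1; free=3−1=2
SNF(R) diag = [4] → torsion [4]

Answer: M ≅ ℤ^2 ⊕ ℤ/4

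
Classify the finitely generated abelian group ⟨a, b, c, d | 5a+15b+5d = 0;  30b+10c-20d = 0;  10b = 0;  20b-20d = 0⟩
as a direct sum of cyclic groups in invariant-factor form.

Answer: M ≅ ℤ/5 ⊕ ℤ/10 ⊕ ℤ/10 ⊕ ℤ/20

Derivation:
rank_ℚ(R)=4; free=4−4=0
SNF(R) diag = [5, 10, 10, 20] → torsion [5, 10, 10, 20]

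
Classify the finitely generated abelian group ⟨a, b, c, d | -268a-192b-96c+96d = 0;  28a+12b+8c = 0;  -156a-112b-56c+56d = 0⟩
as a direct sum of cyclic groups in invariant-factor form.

rank_ℚ(R)=3; free=4−3=1
SNF(R) diag = [4, 4, 8] → torsion [4, 4, 8]

Answer: M ≅ ℤ^1 ⊕ ℤ/4 ⊕ ℤ/4 ⊕ ℤ/8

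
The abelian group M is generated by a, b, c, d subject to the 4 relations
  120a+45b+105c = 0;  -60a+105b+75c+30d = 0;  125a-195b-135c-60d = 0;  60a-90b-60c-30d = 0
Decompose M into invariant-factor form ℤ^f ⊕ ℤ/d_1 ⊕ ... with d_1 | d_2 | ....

rank_ℚ(R)=4; free=4−4=0
SNF(R) diag = [5, 15, 30, 60] → torsion [5, 15, 30, 60]

Answer: M ≅ ℤ/5 ⊕ ℤ/15 ⊕ ℤ/30 ⊕ ℤ/60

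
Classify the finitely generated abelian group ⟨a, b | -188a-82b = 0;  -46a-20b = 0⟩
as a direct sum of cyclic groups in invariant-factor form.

Answer: M ≅ ℤ/2 ⊕ ℤ/6

Derivation:
rank_ℚ(R)=2; free=2−2=0
SNF(R) diag = [2, 6] → torsion [2, 6]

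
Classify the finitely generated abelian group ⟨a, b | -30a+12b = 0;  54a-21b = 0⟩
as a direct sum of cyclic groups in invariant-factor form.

rank_ℚ(R)=2; free=2−2=0
SNF(R) diag = [3, 6] → torsion [3, 6]

Answer: M ≅ ℤ/3 ⊕ ℤ/6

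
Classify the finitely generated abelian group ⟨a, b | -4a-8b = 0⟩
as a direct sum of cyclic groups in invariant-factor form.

rank_ℚ(R)=1; free=2−1=1
SNF(R) diag = [4] → torsion [4]

Answer: M ≅ ℤ^1 ⊕ ℤ/4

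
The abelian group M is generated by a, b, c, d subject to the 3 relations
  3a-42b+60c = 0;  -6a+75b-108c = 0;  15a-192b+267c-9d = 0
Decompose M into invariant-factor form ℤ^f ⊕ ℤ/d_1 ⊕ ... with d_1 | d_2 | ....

Answer: M ≅ ℤ^1 ⊕ ℤ/3 ⊕ ℤ/3 ⊕ ℤ/9

Derivation:
rank_ℚ(R)=3; free=4−3=1
SNF(R) diag = [3, 3, 9] → torsion [3, 3, 9]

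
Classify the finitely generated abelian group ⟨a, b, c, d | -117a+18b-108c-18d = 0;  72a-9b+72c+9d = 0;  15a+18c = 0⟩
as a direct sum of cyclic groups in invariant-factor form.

rank_ℚ(R)=3; free=4−3=1
SNF(R) diag = [3, 9, 18] → torsion [3, 9, 18]

Answer: M ≅ ℤ^1 ⊕ ℤ/3 ⊕ ℤ/9 ⊕ ℤ/18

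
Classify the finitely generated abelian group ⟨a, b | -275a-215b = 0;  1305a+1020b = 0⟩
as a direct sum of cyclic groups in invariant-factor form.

rank_ℚ(R)=2; free=2−2=0
SNF(R) diag = [5, 15] → torsion [5, 15]

Answer: M ≅ ℤ/5 ⊕ ℤ/15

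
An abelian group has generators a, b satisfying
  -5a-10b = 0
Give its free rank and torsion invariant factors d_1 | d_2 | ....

rank_ℚ(R)=1; free=2−1=1
SNF(R) diag = [5] → torsion [5]

Answer: M ≅ ℤ^1 ⊕ ℤ/5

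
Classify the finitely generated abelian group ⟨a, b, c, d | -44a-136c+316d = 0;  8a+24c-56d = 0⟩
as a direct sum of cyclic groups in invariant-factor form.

Answer: M ≅ ℤ^2 ⊕ ℤ/4 ⊕ ℤ/8

Derivation:
rank_ℚ(R)=2; free=4−2=2
SNF(R) diag = [4, 8] → torsion [4, 8]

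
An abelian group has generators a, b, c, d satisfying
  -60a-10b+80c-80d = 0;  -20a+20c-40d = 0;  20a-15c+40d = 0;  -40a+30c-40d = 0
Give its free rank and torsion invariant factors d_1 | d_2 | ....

rank_ℚ(R)=4; free=4−4=0
SNF(R) diag = [5, 10, 20, 40] → torsion [5, 10, 20, 40]

Answer: M ≅ ℤ/5 ⊕ ℤ/10 ⊕ ℤ/20 ⊕ ℤ/40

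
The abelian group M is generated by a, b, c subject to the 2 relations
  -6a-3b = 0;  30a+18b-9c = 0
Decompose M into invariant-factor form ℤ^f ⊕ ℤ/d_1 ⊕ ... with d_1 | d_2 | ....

rank_ℚ(R)=2; free=3−2=1
SNF(R) diag = [3, 3] → torsion [3, 3]

Answer: M ≅ ℤ^1 ⊕ ℤ/3 ⊕ ℤ/3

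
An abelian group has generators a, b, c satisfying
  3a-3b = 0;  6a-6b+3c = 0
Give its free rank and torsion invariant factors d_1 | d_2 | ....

rank_ℚ(R)=2; free=3−2=1
SNF(R) diag = [3, 3] → torsion [3, 3]

Answer: M ≅ ℤ^1 ⊕ ℤ/3 ⊕ ℤ/3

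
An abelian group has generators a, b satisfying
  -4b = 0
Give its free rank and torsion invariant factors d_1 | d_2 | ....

Answer: M ≅ ℤ^1 ⊕ ℤ/4

Derivation:
rank_ℚ(R)=1; free=2−1=1
SNF(R) diag = [4] → torsion [4]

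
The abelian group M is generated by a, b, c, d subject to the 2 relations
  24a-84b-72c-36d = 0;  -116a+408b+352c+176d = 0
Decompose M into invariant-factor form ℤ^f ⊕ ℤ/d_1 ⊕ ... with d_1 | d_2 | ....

Answer: M ≅ ℤ^2 ⊕ ℤ/4 ⊕ ℤ/12

Derivation:
rank_ℚ(R)=2; free=4−2=2
SNF(R) diag = [4, 12] → torsion [4, 12]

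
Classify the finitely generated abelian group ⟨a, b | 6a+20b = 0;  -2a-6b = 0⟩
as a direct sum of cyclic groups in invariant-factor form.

Answer: M ≅ ℤ/2 ⊕ ℤ/2

Derivation:
rank_ℚ(R)=2; free=2−2=0
SNF(R) diag = [2, 2] → torsion [2, 2]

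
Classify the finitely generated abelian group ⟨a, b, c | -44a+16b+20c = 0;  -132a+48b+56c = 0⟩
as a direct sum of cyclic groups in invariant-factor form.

Answer: M ≅ ℤ^1 ⊕ ℤ/4 ⊕ ℤ/4

Derivation:
rank_ℚ(R)=2; free=3−2=1
SNF(R) diag = [4, 4] → torsion [4, 4]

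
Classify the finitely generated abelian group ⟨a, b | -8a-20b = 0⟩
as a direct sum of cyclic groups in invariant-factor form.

Answer: M ≅ ℤ^1 ⊕ ℤ/4

Derivation:
rank_ℚ(R)=1; free=2−1=1
SNF(R) diag = [4] → torsion [4]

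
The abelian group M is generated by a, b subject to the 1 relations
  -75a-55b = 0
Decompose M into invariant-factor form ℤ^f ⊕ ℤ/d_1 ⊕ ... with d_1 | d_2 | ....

Answer: M ≅ ℤ^1 ⊕ ℤ/5

Derivation:
rank_ℚ(R)=1; free=2−1=1
SNF(R) diag = [5] → torsion [5]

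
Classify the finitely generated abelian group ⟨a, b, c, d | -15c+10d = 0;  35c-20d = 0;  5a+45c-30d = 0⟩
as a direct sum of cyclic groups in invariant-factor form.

rank_ℚ(R)=3; free=4−3=1
SNF(R) diag = [5, 5, 10] → torsion [5, 5, 10]

Answer: M ≅ ℤ^1 ⊕ ℤ/5 ⊕ ℤ/5 ⊕ ℤ/10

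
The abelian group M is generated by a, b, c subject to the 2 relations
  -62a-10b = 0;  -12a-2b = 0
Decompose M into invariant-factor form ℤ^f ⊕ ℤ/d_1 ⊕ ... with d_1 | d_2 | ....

rank_ℚ(R)=2; free=3−2=1
SNF(R) diag = [2, 2] → torsion [2, 2]

Answer: M ≅ ℤ^1 ⊕ ℤ/2 ⊕ ℤ/2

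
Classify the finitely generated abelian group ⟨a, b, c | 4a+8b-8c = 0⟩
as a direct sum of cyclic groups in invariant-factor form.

rank_ℚ(R)=1; free=3−1=2
SNF(R) diag = [4] → torsion [4]

Answer: M ≅ ℤ^2 ⊕ ℤ/4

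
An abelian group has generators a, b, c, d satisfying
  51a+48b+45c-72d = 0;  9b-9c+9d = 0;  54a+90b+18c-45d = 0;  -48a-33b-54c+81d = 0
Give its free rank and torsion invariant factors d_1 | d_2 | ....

Answer: M ≅ ℤ/3 ⊕ ℤ/9 ⊕ ℤ/9 ⊕ ℤ/27

Derivation:
rank_ℚ(R)=4; free=4−4=0
SNF(R) diag = [3, 9, 9, 27] → torsion [3, 9, 9, 27]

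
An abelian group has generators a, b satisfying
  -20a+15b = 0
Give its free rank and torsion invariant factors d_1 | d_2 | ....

rank_ℚ(R)=1; free=2−1=1
SNF(R) diag = [5] → torsion [5]

Answer: M ≅ ℤ^1 ⊕ ℤ/5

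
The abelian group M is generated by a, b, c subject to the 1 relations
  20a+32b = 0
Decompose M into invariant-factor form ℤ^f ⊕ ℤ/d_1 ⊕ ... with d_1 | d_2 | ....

rank_ℚ(R)=1; free=3−1=2
SNF(R) diag = [4] → torsion [4]

Answer: M ≅ ℤ^2 ⊕ ℤ/4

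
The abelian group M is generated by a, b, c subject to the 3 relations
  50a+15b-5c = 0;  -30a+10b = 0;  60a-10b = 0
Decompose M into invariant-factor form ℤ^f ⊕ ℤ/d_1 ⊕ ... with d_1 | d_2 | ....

Answer: M ≅ ℤ/5 ⊕ ℤ/10 ⊕ ℤ/30

Derivation:
rank_ℚ(R)=3; free=3−3=0
SNF(R) diag = [5, 10, 30] → torsion [5, 10, 30]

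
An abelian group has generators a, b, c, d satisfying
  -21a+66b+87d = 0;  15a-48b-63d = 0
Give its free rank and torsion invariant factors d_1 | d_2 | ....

rank_ℚ(R)=2; free=4−2=2
SNF(R) diag = [3, 6] → torsion [3, 6]

Answer: M ≅ ℤ^2 ⊕ ℤ/3 ⊕ ℤ/6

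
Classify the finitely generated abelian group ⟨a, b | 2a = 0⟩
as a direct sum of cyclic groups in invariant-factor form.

Answer: M ≅ ℤ^1 ⊕ ℤ/2

Derivation:
rank_ℚ(R)=1; free=2−1=1
SNF(R) diag = [2] → torsion [2]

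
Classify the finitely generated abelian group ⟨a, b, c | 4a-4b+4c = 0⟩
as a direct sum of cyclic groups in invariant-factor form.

rank_ℚ(R)=1; free=3−1=2
SNF(R) diag = [4] → torsion [4]

Answer: M ≅ ℤ^2 ⊕ ℤ/4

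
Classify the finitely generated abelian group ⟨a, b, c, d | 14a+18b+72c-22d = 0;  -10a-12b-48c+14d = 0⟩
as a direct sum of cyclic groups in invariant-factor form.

rank_ℚ(R)=2; free=4−2=2
SNF(R) diag = [2, 6] → torsion [2, 6]

Answer: M ≅ ℤ^2 ⊕ ℤ/2 ⊕ ℤ/6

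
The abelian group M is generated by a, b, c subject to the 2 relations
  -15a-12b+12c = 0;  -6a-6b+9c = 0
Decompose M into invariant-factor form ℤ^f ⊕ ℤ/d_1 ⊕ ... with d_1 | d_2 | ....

rank_ℚ(R)=2; free=3−2=1
SNF(R) diag = [3, 3] → torsion [3, 3]

Answer: M ≅ ℤ^1 ⊕ ℤ/3 ⊕ ℤ/3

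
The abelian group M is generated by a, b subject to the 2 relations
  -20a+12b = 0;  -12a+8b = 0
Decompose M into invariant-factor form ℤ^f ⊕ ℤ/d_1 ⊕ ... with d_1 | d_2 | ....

Answer: M ≅ ℤ/4 ⊕ ℤ/4

Derivation:
rank_ℚ(R)=2; free=2−2=0
SNF(R) diag = [4, 4] → torsion [4, 4]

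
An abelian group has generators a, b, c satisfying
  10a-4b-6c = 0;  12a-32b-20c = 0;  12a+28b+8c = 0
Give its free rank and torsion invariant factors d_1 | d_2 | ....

Answer: M ≅ ℤ/2 ⊕ ℤ/4 ⊕ ℤ/8

Derivation:
rank_ℚ(R)=3; free=3−3=0
SNF(R) diag = [2, 4, 8] → torsion [2, 4, 8]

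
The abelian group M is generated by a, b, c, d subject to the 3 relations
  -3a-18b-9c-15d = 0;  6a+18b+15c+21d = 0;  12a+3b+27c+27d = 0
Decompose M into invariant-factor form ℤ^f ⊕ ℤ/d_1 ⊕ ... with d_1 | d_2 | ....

Answer: M ≅ ℤ^1 ⊕ ℤ/3 ⊕ ℤ/3 ⊕ ℤ/3

Derivation:
rank_ℚ(R)=3; free=4−3=1
SNF(R) diag = [3, 3, 3] → torsion [3, 3, 3]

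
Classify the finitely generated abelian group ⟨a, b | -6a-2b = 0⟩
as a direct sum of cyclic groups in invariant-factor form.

Answer: M ≅ ℤ^1 ⊕ ℤ/2

Derivation:
rank_ℚ(R)=1; free=2−1=1
SNF(R) diag = [2] → torsion [2]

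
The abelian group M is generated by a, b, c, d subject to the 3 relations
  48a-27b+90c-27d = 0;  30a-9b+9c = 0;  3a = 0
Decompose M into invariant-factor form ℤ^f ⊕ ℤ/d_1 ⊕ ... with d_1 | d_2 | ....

Answer: M ≅ ℤ^1 ⊕ ℤ/3 ⊕ ℤ/9 ⊕ ℤ/9

Derivation:
rank_ℚ(R)=3; free=4−3=1
SNF(R) diag = [3, 9, 9] → torsion [3, 9, 9]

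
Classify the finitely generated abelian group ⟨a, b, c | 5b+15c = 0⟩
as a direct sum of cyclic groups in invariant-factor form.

Answer: M ≅ ℤ^2 ⊕ ℤ/5

Derivation:
rank_ℚ(R)=1; free=3−1=2
SNF(R) diag = [5] → torsion [5]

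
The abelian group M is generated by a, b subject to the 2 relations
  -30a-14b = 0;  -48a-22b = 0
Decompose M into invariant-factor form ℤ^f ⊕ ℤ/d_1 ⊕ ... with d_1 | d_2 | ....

rank_ℚ(R)=2; free=2−2=0
SNF(R) diag = [2, 6] → torsion [2, 6]

Answer: M ≅ ℤ/2 ⊕ ℤ/6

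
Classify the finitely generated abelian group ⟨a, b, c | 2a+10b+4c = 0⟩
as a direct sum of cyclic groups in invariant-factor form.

rank_ℚ(R)=1; free=3−1=2
SNF(R) diag = [2] → torsion [2]

Answer: M ≅ ℤ^2 ⊕ ℤ/2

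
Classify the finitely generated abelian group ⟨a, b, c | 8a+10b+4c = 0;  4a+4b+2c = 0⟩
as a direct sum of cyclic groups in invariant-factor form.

rank_ℚ(R)=2; free=3−2=1
SNF(R) diag = [2, 2] → torsion [2, 2]

Answer: M ≅ ℤ^1 ⊕ ℤ/2 ⊕ ℤ/2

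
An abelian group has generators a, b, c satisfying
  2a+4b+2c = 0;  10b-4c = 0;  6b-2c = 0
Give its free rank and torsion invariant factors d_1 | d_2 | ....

rank_ℚ(R)=3; free=3−3=0
SNF(R) diag = [2, 2, 2] → torsion [2, 2, 2]

Answer: M ≅ ℤ/2 ⊕ ℤ/2 ⊕ ℤ/2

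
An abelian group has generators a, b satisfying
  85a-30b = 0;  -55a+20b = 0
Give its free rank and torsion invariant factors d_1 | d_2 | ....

Answer: M ≅ ℤ/5 ⊕ ℤ/10

Derivation:
rank_ℚ(R)=2; free=2−2=0
SNF(R) diag = [5, 10] → torsion [5, 10]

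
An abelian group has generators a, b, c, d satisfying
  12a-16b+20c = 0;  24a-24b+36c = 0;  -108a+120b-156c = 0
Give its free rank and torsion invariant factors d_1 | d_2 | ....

Answer: M ≅ ℤ^1 ⊕ ℤ/4 ⊕ ℤ/12 ⊕ ℤ/24

Derivation:
rank_ℚ(R)=3; free=4−3=1
SNF(R) diag = [4, 12, 24] → torsion [4, 12, 24]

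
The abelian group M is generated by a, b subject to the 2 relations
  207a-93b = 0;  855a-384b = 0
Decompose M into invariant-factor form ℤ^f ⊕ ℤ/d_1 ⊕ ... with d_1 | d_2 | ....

Answer: M ≅ ℤ/3 ⊕ ℤ/9

Derivation:
rank_ℚ(R)=2; free=2−2=0
SNF(R) diag = [3, 9] → torsion [3, 9]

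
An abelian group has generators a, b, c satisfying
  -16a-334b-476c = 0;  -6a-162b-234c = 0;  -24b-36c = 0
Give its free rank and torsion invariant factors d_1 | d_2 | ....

rank_ℚ(R)=3; free=3−3=0
SNF(R) diag = [2, 6, 12] → torsion [2, 6, 12]

Answer: M ≅ ℤ/2 ⊕ ℤ/6 ⊕ ℤ/12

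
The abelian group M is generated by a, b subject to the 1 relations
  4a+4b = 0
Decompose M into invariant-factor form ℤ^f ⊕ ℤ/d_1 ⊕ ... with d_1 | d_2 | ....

Answer: M ≅ ℤ^1 ⊕ ℤ/4

Derivation:
rank_ℚ(R)=1; free=2−1=1
SNF(R) diag = [4] → torsion [4]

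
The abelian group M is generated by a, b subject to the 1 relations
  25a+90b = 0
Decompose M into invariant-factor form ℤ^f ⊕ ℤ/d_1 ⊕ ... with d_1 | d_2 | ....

Answer: M ≅ ℤ^1 ⊕ ℤ/5

Derivation:
rank_ℚ(R)=1; free=2−1=1
SNF(R) diag = [5] → torsion [5]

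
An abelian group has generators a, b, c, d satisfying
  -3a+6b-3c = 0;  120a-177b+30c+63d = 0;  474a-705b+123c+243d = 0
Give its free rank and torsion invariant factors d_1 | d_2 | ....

Answer: M ≅ ℤ^1 ⊕ ℤ/3 ⊕ ℤ/9 ⊕ ℤ/27

Derivation:
rank_ℚ(R)=3; free=4−3=1
SNF(R) diag = [3, 9, 27] → torsion [3, 9, 27]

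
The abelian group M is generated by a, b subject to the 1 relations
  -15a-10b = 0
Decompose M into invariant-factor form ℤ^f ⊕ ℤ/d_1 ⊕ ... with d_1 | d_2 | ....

rank_ℚ(R)=1; free=2−1=1
SNF(R) diag = [5] → torsion [5]

Answer: M ≅ ℤ^1 ⊕ ℤ/5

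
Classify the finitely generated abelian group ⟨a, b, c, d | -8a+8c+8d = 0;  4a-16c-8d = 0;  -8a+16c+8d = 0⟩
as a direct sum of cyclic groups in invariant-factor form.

Answer: M ≅ ℤ^1 ⊕ ℤ/4 ⊕ ℤ/8 ⊕ ℤ/8

Derivation:
rank_ℚ(R)=3; free=4−3=1
SNF(R) diag = [4, 8, 8] → torsion [4, 8, 8]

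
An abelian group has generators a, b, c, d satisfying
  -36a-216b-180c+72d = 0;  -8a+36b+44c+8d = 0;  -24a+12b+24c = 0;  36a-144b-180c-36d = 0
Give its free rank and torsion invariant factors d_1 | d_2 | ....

Answer: M ≅ ℤ/4 ⊕ ℤ/12 ⊕ ℤ/36 ⊕ ℤ/36

Derivation:
rank_ℚ(R)=4; free=4−4=0
SNF(R) diag = [4, 12, 36, 36] → torsion [4, 12, 36, 36]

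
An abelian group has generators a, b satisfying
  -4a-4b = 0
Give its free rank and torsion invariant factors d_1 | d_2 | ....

Answer: M ≅ ℤ^1 ⊕ ℤ/4

Derivation:
rank_ℚ(R)=1; free=2−1=1
SNF(R) diag = [4] → torsion [4]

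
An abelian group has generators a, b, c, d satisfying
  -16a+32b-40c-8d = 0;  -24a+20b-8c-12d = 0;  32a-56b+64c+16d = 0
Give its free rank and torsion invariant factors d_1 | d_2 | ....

Answer: M ≅ ℤ^1 ⊕ ℤ/4 ⊕ ℤ/8 ⊕ ℤ/8

Derivation:
rank_ℚ(R)=3; free=4−3=1
SNF(R) diag = [4, 8, 8] → torsion [4, 8, 8]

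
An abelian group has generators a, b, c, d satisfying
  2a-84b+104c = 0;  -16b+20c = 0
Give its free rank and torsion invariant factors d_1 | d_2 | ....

Answer: M ≅ ℤ^2 ⊕ ℤ/2 ⊕ ℤ/4

Derivation:
rank_ℚ(R)=2; free=4−2=2
SNF(R) diag = [2, 4] → torsion [2, 4]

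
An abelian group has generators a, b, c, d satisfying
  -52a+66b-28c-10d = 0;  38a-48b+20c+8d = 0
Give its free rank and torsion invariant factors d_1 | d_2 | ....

Answer: M ≅ ℤ^2 ⊕ ℤ/2 ⊕ ℤ/6

Derivation:
rank_ℚ(R)=2; free=4−2=2
SNF(R) diag = [2, 6] → torsion [2, 6]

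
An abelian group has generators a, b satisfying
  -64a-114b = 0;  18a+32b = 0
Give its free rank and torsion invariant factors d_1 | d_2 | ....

Answer: M ≅ ℤ/2 ⊕ ℤ/2

Derivation:
rank_ℚ(R)=2; free=2−2=0
SNF(R) diag = [2, 2] → torsion [2, 2]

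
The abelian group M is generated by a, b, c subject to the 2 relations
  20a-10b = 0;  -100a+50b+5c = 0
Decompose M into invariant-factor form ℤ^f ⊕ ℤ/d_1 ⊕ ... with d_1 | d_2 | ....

rank_ℚ(R)=2; free=3−2=1
SNF(R) diag = [5, 10] → torsion [5, 10]

Answer: M ≅ ℤ^1 ⊕ ℤ/5 ⊕ ℤ/10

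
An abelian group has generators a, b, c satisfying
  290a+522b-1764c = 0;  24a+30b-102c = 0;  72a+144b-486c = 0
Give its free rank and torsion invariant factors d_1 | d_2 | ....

rank_ℚ(R)=3; free=3−3=0
SNF(R) diag = [2, 6, 18] → torsion [2, 6, 18]

Answer: M ≅ ℤ/2 ⊕ ℤ/6 ⊕ ℤ/18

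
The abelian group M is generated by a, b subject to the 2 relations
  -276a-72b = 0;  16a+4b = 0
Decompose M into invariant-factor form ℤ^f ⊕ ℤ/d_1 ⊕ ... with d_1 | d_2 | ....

rank_ℚ(R)=2; free=2−2=0
SNF(R) diag = [4, 12] → torsion [4, 12]

Answer: M ≅ ℤ/4 ⊕ ℤ/12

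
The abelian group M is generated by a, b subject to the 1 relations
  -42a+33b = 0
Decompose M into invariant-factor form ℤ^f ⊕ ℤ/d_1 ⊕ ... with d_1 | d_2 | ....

rank_ℚ(R)=1; free=2−1=1
SNF(R) diag = [3] → torsion [3]

Answer: M ≅ ℤ^1 ⊕ ℤ/3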